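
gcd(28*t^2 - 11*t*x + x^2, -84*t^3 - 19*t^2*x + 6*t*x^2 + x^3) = -4*t + x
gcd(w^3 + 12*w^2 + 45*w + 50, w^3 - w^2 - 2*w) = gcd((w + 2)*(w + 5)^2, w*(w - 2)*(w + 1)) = 1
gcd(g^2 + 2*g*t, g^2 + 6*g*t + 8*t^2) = g + 2*t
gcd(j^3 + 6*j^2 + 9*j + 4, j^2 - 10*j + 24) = 1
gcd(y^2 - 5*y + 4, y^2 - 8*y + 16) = y - 4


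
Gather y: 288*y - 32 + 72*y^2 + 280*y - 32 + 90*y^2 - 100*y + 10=162*y^2 + 468*y - 54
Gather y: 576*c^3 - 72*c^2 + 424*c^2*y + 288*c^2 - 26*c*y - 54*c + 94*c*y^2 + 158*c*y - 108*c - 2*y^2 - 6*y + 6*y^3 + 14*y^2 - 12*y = 576*c^3 + 216*c^2 - 162*c + 6*y^3 + y^2*(94*c + 12) + y*(424*c^2 + 132*c - 18)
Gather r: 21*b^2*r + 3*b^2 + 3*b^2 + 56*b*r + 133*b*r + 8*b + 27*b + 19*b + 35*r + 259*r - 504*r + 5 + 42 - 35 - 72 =6*b^2 + 54*b + r*(21*b^2 + 189*b - 210) - 60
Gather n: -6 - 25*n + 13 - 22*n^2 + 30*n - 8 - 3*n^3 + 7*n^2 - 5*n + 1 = -3*n^3 - 15*n^2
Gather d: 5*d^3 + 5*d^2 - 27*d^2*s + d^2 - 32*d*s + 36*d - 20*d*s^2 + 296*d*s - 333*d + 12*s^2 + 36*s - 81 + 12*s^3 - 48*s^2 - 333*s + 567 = 5*d^3 + d^2*(6 - 27*s) + d*(-20*s^2 + 264*s - 297) + 12*s^3 - 36*s^2 - 297*s + 486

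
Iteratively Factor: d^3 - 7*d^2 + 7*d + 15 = (d + 1)*(d^2 - 8*d + 15) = (d - 3)*(d + 1)*(d - 5)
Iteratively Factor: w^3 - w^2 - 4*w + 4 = (w + 2)*(w^2 - 3*w + 2) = (w - 2)*(w + 2)*(w - 1)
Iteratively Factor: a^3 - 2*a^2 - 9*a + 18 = (a - 2)*(a^2 - 9) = (a - 3)*(a - 2)*(a + 3)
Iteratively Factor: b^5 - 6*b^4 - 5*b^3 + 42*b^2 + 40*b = (b - 5)*(b^4 - b^3 - 10*b^2 - 8*b) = (b - 5)*(b + 2)*(b^3 - 3*b^2 - 4*b) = (b - 5)*(b + 1)*(b + 2)*(b^2 - 4*b) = (b - 5)*(b - 4)*(b + 1)*(b + 2)*(b)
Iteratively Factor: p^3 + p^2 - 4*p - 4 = (p + 1)*(p^2 - 4) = (p + 1)*(p + 2)*(p - 2)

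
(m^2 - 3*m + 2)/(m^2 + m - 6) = (m - 1)/(m + 3)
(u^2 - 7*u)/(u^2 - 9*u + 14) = u/(u - 2)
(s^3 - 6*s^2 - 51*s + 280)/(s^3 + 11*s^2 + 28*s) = (s^2 - 13*s + 40)/(s*(s + 4))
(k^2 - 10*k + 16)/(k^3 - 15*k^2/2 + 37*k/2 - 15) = 2*(k - 8)/(2*k^2 - 11*k + 15)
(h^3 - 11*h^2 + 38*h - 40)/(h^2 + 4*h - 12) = (h^2 - 9*h + 20)/(h + 6)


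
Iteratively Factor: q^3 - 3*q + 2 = (q + 2)*(q^2 - 2*q + 1) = (q - 1)*(q + 2)*(q - 1)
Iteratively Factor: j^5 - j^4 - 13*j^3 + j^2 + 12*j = (j)*(j^4 - j^3 - 13*j^2 + j + 12) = j*(j - 4)*(j^3 + 3*j^2 - j - 3) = j*(j - 4)*(j + 1)*(j^2 + 2*j - 3) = j*(j - 4)*(j + 1)*(j + 3)*(j - 1)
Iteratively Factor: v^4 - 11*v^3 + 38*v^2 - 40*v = (v - 5)*(v^3 - 6*v^2 + 8*v) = (v - 5)*(v - 4)*(v^2 - 2*v) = v*(v - 5)*(v - 4)*(v - 2)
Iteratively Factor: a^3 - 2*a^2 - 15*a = (a)*(a^2 - 2*a - 15) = a*(a + 3)*(a - 5)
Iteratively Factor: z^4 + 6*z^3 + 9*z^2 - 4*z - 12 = (z + 2)*(z^3 + 4*z^2 + z - 6) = (z - 1)*(z + 2)*(z^2 + 5*z + 6) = (z - 1)*(z + 2)^2*(z + 3)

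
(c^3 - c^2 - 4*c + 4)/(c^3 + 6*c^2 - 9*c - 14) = (c^2 + c - 2)/(c^2 + 8*c + 7)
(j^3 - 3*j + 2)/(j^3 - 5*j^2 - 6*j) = (-j^3 + 3*j - 2)/(j*(-j^2 + 5*j + 6))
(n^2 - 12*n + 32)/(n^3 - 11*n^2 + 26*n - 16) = (n - 4)/(n^2 - 3*n + 2)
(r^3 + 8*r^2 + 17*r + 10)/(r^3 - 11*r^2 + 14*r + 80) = (r^2 + 6*r + 5)/(r^2 - 13*r + 40)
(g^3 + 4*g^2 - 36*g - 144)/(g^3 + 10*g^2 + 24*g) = (g - 6)/g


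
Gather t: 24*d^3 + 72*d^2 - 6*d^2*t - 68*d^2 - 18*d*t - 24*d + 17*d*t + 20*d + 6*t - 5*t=24*d^3 + 4*d^2 - 4*d + t*(-6*d^2 - d + 1)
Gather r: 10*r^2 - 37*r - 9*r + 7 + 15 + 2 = 10*r^2 - 46*r + 24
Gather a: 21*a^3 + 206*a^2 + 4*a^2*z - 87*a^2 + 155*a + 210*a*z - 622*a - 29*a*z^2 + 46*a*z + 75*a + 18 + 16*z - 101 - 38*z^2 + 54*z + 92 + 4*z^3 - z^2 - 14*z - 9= 21*a^3 + a^2*(4*z + 119) + a*(-29*z^2 + 256*z - 392) + 4*z^3 - 39*z^2 + 56*z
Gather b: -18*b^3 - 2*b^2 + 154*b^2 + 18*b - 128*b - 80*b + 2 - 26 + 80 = -18*b^3 + 152*b^2 - 190*b + 56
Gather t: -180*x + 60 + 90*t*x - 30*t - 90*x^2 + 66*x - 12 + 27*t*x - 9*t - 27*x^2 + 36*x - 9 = t*(117*x - 39) - 117*x^2 - 78*x + 39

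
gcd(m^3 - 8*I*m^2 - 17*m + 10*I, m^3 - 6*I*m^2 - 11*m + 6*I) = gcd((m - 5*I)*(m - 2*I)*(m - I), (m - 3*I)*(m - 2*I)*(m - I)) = m^2 - 3*I*m - 2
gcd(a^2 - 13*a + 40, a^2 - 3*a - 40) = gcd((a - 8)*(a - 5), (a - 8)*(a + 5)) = a - 8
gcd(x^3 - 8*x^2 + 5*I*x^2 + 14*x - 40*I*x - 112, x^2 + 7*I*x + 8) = 1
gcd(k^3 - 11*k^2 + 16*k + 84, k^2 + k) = 1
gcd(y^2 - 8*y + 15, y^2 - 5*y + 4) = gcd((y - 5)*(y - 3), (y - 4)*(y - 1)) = 1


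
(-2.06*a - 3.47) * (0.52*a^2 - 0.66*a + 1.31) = -1.0712*a^3 - 0.4448*a^2 - 0.4084*a - 4.5457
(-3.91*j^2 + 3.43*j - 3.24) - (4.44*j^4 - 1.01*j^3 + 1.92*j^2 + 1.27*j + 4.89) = -4.44*j^4 + 1.01*j^3 - 5.83*j^2 + 2.16*j - 8.13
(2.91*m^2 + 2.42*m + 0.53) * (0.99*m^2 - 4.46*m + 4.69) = 2.8809*m^4 - 10.5828*m^3 + 3.3794*m^2 + 8.986*m + 2.4857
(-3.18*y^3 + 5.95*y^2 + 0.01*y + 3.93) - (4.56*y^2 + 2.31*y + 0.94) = -3.18*y^3 + 1.39*y^2 - 2.3*y + 2.99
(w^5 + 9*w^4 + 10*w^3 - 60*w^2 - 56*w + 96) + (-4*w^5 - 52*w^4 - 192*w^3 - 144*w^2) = -3*w^5 - 43*w^4 - 182*w^3 - 204*w^2 - 56*w + 96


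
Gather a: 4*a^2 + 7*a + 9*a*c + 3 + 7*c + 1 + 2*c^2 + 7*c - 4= 4*a^2 + a*(9*c + 7) + 2*c^2 + 14*c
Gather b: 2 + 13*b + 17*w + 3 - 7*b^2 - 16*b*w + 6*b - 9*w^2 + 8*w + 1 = -7*b^2 + b*(19 - 16*w) - 9*w^2 + 25*w + 6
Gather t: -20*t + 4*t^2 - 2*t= 4*t^2 - 22*t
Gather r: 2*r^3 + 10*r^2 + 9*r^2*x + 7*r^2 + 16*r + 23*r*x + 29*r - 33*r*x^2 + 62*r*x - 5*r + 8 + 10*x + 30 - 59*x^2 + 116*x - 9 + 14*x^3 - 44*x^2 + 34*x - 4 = 2*r^3 + r^2*(9*x + 17) + r*(-33*x^2 + 85*x + 40) + 14*x^3 - 103*x^2 + 160*x + 25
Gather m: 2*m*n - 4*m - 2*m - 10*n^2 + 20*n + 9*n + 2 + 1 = m*(2*n - 6) - 10*n^2 + 29*n + 3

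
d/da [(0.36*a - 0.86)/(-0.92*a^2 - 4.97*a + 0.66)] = (0.3312*a^2 - 1.5824*a - 4.0366)/(0.8464*a^4 + 9.1448*a^3 + 23.4865*a^2 - 6.5604*a + 0.4356)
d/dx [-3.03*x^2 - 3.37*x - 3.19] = -6.06*x - 3.37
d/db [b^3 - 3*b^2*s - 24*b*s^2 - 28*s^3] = 3*b^2 - 6*b*s - 24*s^2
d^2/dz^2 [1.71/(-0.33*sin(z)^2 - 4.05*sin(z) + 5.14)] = (0.744876*sin(z)^4 + 6.856245*sin(z)^3 + 38.532969*sin(z)^2 + 21.88458*sin(z) - 61.897554)/(0.33*sin(z)^2 + 4.05*sin(z) - 5.14)^3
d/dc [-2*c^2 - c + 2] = -4*c - 1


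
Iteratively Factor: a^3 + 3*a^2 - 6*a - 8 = (a - 2)*(a^2 + 5*a + 4) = (a - 2)*(a + 4)*(a + 1)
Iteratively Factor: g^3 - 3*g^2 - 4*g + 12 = (g + 2)*(g^2 - 5*g + 6) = (g - 3)*(g + 2)*(g - 2)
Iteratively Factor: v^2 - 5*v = (v - 5)*(v)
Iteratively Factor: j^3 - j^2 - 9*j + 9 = (j - 1)*(j^2 - 9) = (j - 3)*(j - 1)*(j + 3)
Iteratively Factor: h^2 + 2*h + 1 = (h + 1)*(h + 1)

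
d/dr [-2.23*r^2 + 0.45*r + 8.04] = 0.45 - 4.46*r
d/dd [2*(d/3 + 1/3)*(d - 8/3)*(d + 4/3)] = 2*d^2 - 4*d/9 - 88/27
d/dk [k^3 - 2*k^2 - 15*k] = 3*k^2 - 4*k - 15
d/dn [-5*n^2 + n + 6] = 1 - 10*n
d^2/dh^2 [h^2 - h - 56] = 2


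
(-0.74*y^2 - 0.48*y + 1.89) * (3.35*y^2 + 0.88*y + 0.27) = -2.479*y^4 - 2.2592*y^3 + 5.7093*y^2 + 1.5336*y + 0.5103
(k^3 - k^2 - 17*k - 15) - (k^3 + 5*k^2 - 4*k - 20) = -6*k^2 - 13*k + 5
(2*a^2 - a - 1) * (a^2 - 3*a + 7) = 2*a^4 - 7*a^3 + 16*a^2 - 4*a - 7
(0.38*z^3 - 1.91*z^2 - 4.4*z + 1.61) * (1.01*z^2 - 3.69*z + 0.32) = 0.3838*z^5 - 3.3313*z^4 + 2.7255*z^3 + 17.2509*z^2 - 7.3489*z + 0.5152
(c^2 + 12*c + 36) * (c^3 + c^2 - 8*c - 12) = c^5 + 13*c^4 + 40*c^3 - 72*c^2 - 432*c - 432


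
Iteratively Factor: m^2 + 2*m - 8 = (m - 2)*(m + 4)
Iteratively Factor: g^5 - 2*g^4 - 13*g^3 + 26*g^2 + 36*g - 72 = (g - 2)*(g^4 - 13*g^2 + 36) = (g - 2)*(g + 2)*(g^3 - 2*g^2 - 9*g + 18) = (g - 2)*(g + 2)*(g + 3)*(g^2 - 5*g + 6) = (g - 3)*(g - 2)*(g + 2)*(g + 3)*(g - 2)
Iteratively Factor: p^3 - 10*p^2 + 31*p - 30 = (p - 5)*(p^2 - 5*p + 6) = (p - 5)*(p - 2)*(p - 3)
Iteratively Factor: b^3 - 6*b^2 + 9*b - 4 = (b - 4)*(b^2 - 2*b + 1) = (b - 4)*(b - 1)*(b - 1)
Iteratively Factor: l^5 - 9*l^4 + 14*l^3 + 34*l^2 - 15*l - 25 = (l + 1)*(l^4 - 10*l^3 + 24*l^2 + 10*l - 25) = (l - 5)*(l + 1)*(l^3 - 5*l^2 - l + 5) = (l - 5)^2*(l + 1)*(l^2 - 1) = (l - 5)^2*(l + 1)^2*(l - 1)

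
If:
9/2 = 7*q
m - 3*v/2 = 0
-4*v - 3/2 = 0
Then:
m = -9/16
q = 9/14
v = -3/8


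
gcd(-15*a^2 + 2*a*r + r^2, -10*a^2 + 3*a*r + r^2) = 5*a + r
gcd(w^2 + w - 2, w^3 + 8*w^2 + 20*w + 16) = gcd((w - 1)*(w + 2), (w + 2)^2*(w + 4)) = w + 2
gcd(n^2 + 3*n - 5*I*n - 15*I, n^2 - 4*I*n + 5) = n - 5*I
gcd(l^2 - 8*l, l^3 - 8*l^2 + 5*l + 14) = 1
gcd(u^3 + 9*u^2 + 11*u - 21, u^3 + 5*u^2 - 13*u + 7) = u^2 + 6*u - 7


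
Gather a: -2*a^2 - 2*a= -2*a^2 - 2*a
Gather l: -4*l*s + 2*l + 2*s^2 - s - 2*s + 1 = l*(2 - 4*s) + 2*s^2 - 3*s + 1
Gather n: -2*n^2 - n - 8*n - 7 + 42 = -2*n^2 - 9*n + 35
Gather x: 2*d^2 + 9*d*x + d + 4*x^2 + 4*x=2*d^2 + d + 4*x^2 + x*(9*d + 4)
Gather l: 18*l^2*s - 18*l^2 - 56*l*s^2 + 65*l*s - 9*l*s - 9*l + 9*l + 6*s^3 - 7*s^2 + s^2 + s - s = l^2*(18*s - 18) + l*(-56*s^2 + 56*s) + 6*s^3 - 6*s^2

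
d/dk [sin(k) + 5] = cos(k)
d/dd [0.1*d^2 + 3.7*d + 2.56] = 0.2*d + 3.7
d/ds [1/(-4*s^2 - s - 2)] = (8*s + 1)/(4*s^2 + s + 2)^2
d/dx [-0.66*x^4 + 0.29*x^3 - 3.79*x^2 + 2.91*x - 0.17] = -2.64*x^3 + 0.87*x^2 - 7.58*x + 2.91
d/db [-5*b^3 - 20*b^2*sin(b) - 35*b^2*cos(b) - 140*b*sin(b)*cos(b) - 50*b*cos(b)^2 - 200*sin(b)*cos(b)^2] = 35*b^2*sin(b) - 20*b^2*cos(b) - 15*b^2 - 40*b*sin(b) + 50*b*sin(2*b) - 70*b*cos(b) - 140*b*cos(2*b) - 70*sin(2*b) - 50*cos(b) - 25*cos(2*b) - 150*cos(3*b) - 25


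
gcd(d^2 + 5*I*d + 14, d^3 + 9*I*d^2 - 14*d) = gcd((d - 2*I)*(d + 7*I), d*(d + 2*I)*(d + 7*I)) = d + 7*I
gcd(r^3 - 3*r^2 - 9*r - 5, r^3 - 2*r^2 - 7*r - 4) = r^2 + 2*r + 1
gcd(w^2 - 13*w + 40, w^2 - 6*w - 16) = w - 8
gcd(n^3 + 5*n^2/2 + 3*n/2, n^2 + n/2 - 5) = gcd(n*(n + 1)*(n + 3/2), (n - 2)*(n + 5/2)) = 1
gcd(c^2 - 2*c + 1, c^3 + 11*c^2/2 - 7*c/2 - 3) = c - 1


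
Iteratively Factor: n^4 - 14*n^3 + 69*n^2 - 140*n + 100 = (n - 5)*(n^3 - 9*n^2 + 24*n - 20) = (n - 5)*(n - 2)*(n^2 - 7*n + 10) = (n - 5)*(n - 2)^2*(n - 5)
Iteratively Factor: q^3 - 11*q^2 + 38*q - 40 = (q - 5)*(q^2 - 6*q + 8) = (q - 5)*(q - 2)*(q - 4)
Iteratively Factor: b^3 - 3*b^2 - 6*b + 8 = (b - 1)*(b^2 - 2*b - 8) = (b - 1)*(b + 2)*(b - 4)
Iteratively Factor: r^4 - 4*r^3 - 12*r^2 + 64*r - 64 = (r - 2)*(r^3 - 2*r^2 - 16*r + 32) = (r - 2)^2*(r^2 - 16) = (r - 2)^2*(r + 4)*(r - 4)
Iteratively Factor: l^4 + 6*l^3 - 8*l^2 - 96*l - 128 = (l + 2)*(l^3 + 4*l^2 - 16*l - 64) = (l - 4)*(l + 2)*(l^2 + 8*l + 16) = (l - 4)*(l + 2)*(l + 4)*(l + 4)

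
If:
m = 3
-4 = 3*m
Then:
No Solution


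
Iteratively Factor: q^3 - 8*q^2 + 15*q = (q - 3)*(q^2 - 5*q) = (q - 5)*(q - 3)*(q)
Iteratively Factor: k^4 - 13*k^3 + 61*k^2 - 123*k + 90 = (k - 5)*(k^3 - 8*k^2 + 21*k - 18) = (k - 5)*(k - 3)*(k^2 - 5*k + 6) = (k - 5)*(k - 3)^2*(k - 2)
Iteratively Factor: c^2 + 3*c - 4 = (c - 1)*(c + 4)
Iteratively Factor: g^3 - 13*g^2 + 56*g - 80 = (g - 5)*(g^2 - 8*g + 16) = (g - 5)*(g - 4)*(g - 4)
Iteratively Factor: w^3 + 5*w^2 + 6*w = (w + 3)*(w^2 + 2*w) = w*(w + 3)*(w + 2)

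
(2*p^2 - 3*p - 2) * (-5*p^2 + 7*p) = -10*p^4 + 29*p^3 - 11*p^2 - 14*p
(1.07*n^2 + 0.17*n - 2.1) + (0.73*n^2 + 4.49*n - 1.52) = 1.8*n^2 + 4.66*n - 3.62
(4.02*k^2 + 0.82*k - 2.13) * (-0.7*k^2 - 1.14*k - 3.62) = -2.814*k^4 - 5.1568*k^3 - 13.9962*k^2 - 0.5402*k + 7.7106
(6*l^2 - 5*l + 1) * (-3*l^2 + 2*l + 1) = -18*l^4 + 27*l^3 - 7*l^2 - 3*l + 1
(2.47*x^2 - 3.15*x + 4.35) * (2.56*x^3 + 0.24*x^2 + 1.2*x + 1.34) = 6.3232*x^5 - 7.4712*x^4 + 13.344*x^3 + 0.573800000000001*x^2 + 0.999*x + 5.829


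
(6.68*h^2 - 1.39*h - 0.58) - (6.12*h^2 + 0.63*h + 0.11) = 0.56*h^2 - 2.02*h - 0.69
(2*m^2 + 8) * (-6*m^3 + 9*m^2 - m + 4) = -12*m^5 + 18*m^4 - 50*m^3 + 80*m^2 - 8*m + 32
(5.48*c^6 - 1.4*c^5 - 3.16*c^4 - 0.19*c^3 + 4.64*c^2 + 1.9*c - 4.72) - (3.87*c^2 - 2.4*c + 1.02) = 5.48*c^6 - 1.4*c^5 - 3.16*c^4 - 0.19*c^3 + 0.77*c^2 + 4.3*c - 5.74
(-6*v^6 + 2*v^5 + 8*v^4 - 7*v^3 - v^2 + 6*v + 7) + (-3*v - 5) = -6*v^6 + 2*v^5 + 8*v^4 - 7*v^3 - v^2 + 3*v + 2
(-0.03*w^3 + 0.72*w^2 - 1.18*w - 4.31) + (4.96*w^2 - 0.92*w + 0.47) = -0.03*w^3 + 5.68*w^2 - 2.1*w - 3.84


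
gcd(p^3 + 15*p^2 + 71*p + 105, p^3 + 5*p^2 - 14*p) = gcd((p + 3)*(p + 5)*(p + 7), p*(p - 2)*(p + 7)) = p + 7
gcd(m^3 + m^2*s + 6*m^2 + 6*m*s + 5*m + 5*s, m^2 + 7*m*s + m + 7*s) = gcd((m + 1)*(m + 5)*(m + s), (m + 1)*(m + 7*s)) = m + 1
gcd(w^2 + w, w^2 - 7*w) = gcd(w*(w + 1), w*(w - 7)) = w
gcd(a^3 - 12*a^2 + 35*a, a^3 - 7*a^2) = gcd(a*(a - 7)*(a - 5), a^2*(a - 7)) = a^2 - 7*a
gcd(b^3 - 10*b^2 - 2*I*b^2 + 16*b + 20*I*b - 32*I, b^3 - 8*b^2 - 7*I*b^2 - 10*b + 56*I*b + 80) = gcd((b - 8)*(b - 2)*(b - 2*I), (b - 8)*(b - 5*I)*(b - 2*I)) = b^2 + b*(-8 - 2*I) + 16*I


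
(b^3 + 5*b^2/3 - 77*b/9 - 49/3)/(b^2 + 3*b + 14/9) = (3*b^2 - 2*b - 21)/(3*b + 2)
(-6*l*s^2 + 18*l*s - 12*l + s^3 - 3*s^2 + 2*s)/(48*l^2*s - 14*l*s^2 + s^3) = (s^2 - 3*s + 2)/(s*(-8*l + s))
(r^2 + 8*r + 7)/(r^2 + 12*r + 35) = (r + 1)/(r + 5)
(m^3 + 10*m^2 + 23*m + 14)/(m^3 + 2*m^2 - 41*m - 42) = (m + 2)/(m - 6)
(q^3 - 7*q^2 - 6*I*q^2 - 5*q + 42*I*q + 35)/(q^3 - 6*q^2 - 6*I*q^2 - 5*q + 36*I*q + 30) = (q - 7)/(q - 6)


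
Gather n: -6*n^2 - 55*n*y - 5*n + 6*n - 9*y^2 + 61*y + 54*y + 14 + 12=-6*n^2 + n*(1 - 55*y) - 9*y^2 + 115*y + 26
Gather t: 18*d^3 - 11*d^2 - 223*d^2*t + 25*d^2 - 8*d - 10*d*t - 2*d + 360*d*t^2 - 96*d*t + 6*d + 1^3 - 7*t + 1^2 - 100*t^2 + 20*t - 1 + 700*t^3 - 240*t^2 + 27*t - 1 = 18*d^3 + 14*d^2 - 4*d + 700*t^3 + t^2*(360*d - 340) + t*(-223*d^2 - 106*d + 40)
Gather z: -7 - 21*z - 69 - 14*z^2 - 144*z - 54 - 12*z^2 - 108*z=-26*z^2 - 273*z - 130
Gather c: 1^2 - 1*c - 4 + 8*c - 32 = 7*c - 35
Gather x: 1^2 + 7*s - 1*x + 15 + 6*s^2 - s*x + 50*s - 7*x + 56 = 6*s^2 + 57*s + x*(-s - 8) + 72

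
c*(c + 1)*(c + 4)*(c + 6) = c^4 + 11*c^3 + 34*c^2 + 24*c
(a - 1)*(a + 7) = a^2 + 6*a - 7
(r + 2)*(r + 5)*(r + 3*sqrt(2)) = r^3 + 3*sqrt(2)*r^2 + 7*r^2 + 10*r + 21*sqrt(2)*r + 30*sqrt(2)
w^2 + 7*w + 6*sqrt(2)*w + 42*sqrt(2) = (w + 7)*(w + 6*sqrt(2))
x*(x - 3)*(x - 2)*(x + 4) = x^4 - x^3 - 14*x^2 + 24*x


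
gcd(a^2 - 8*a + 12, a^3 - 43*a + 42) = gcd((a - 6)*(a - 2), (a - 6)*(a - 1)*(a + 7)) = a - 6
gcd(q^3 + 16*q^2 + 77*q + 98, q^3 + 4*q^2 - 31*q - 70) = q^2 + 9*q + 14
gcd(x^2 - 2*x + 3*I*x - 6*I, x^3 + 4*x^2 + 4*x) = 1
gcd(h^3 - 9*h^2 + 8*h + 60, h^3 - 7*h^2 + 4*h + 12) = h - 6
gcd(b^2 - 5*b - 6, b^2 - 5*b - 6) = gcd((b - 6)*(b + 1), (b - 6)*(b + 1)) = b^2 - 5*b - 6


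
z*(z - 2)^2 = z^3 - 4*z^2 + 4*z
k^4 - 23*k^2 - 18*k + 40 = (k - 5)*(k - 1)*(k + 2)*(k + 4)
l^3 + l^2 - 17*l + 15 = (l - 3)*(l - 1)*(l + 5)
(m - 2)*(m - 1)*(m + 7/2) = m^3 + m^2/2 - 17*m/2 + 7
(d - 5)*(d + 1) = d^2 - 4*d - 5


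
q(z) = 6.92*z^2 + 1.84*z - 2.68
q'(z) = 13.84*z + 1.84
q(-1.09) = 3.54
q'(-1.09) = -13.25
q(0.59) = 0.81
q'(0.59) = 10.01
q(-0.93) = 1.59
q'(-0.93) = -11.03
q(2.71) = 53.13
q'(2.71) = 39.35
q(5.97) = 254.94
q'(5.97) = 84.46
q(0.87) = 4.16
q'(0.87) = 13.88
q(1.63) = 18.70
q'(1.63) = 24.40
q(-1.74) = 15.07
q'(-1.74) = -22.24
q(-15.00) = 1526.72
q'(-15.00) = -205.76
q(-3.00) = 54.08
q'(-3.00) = -39.68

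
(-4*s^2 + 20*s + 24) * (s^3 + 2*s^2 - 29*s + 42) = -4*s^5 + 12*s^4 + 180*s^3 - 700*s^2 + 144*s + 1008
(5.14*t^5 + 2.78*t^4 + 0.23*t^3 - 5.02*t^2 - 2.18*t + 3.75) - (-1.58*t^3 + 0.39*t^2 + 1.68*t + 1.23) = 5.14*t^5 + 2.78*t^4 + 1.81*t^3 - 5.41*t^2 - 3.86*t + 2.52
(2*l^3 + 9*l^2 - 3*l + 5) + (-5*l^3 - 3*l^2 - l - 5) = -3*l^3 + 6*l^2 - 4*l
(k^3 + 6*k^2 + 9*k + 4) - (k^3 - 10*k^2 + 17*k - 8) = 16*k^2 - 8*k + 12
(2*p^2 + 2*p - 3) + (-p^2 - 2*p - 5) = p^2 - 8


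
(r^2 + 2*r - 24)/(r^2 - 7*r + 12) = (r + 6)/(r - 3)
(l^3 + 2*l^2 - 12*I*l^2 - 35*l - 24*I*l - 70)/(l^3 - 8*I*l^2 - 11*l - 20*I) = (l^2 + l*(2 - 7*I) - 14*I)/(l^2 - 3*I*l + 4)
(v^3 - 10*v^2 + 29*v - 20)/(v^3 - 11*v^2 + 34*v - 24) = (v - 5)/(v - 6)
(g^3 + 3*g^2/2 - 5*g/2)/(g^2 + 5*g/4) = 2*(2*g^2 + 3*g - 5)/(4*g + 5)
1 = 1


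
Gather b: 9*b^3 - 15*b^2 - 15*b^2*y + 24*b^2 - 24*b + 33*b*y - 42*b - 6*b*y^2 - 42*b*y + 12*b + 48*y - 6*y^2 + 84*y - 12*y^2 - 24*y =9*b^3 + b^2*(9 - 15*y) + b*(-6*y^2 - 9*y - 54) - 18*y^2 + 108*y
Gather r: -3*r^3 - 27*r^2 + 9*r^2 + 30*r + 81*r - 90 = -3*r^3 - 18*r^2 + 111*r - 90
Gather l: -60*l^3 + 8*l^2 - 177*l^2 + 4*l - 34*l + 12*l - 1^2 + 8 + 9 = -60*l^3 - 169*l^2 - 18*l + 16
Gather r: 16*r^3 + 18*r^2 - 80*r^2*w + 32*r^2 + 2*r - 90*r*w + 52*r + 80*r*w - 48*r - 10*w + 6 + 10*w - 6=16*r^3 + r^2*(50 - 80*w) + r*(6 - 10*w)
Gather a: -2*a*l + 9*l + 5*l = -2*a*l + 14*l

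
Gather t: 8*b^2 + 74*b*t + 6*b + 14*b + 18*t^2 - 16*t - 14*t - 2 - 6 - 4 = 8*b^2 + 20*b + 18*t^2 + t*(74*b - 30) - 12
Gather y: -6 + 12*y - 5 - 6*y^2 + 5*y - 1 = -6*y^2 + 17*y - 12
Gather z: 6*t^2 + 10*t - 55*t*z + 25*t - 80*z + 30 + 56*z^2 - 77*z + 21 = 6*t^2 + 35*t + 56*z^2 + z*(-55*t - 157) + 51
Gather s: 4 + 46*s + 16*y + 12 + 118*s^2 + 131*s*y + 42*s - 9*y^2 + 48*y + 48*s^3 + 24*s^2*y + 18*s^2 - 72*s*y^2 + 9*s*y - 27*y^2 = 48*s^3 + s^2*(24*y + 136) + s*(-72*y^2 + 140*y + 88) - 36*y^2 + 64*y + 16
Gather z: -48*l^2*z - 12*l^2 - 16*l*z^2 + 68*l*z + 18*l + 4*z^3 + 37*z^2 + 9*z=-12*l^2 + 18*l + 4*z^3 + z^2*(37 - 16*l) + z*(-48*l^2 + 68*l + 9)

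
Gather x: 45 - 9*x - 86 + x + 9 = -8*x - 32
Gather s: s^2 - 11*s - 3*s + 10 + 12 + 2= s^2 - 14*s + 24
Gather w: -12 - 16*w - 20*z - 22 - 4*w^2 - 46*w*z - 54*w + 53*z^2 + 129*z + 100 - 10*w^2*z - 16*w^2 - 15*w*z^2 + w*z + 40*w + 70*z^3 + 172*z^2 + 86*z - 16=w^2*(-10*z - 20) + w*(-15*z^2 - 45*z - 30) + 70*z^3 + 225*z^2 + 195*z + 50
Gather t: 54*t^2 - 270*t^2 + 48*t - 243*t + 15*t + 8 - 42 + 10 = -216*t^2 - 180*t - 24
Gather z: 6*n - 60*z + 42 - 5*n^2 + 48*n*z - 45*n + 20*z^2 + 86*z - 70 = -5*n^2 - 39*n + 20*z^2 + z*(48*n + 26) - 28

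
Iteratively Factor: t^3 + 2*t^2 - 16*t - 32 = (t - 4)*(t^2 + 6*t + 8) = (t - 4)*(t + 4)*(t + 2)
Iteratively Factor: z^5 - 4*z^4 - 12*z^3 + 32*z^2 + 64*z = (z + 2)*(z^4 - 6*z^3 + 32*z) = (z + 2)^2*(z^3 - 8*z^2 + 16*z) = (z - 4)*(z + 2)^2*(z^2 - 4*z) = z*(z - 4)*(z + 2)^2*(z - 4)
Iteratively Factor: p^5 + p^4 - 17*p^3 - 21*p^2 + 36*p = (p + 3)*(p^4 - 2*p^3 - 11*p^2 + 12*p) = (p - 1)*(p + 3)*(p^3 - p^2 - 12*p) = p*(p - 1)*(p + 3)*(p^2 - p - 12) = p*(p - 4)*(p - 1)*(p + 3)*(p + 3)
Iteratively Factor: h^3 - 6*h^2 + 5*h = (h - 1)*(h^2 - 5*h) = (h - 5)*(h - 1)*(h)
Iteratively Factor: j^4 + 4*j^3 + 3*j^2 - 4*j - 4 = (j - 1)*(j^3 + 5*j^2 + 8*j + 4) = (j - 1)*(j + 2)*(j^2 + 3*j + 2) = (j - 1)*(j + 2)^2*(j + 1)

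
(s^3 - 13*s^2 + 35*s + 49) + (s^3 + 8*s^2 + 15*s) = 2*s^3 - 5*s^2 + 50*s + 49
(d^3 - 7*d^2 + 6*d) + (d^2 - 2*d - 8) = d^3 - 6*d^2 + 4*d - 8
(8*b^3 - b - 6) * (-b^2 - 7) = -8*b^5 - 55*b^3 + 6*b^2 + 7*b + 42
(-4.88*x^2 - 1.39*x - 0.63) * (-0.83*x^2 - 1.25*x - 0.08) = 4.0504*x^4 + 7.2537*x^3 + 2.6508*x^2 + 0.8987*x + 0.0504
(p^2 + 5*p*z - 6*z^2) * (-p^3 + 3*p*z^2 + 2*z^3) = -p^5 - 5*p^4*z + 9*p^3*z^2 + 17*p^2*z^3 - 8*p*z^4 - 12*z^5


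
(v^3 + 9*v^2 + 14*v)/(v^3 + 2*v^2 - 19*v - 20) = v*(v^2 + 9*v + 14)/(v^3 + 2*v^2 - 19*v - 20)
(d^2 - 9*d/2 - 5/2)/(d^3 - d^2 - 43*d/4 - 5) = 2*(d - 5)/(2*d^2 - 3*d - 20)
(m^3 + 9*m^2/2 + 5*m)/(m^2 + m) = (m^2 + 9*m/2 + 5)/(m + 1)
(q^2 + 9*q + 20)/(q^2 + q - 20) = (q + 4)/(q - 4)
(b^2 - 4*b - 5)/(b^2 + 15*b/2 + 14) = 2*(b^2 - 4*b - 5)/(2*b^2 + 15*b + 28)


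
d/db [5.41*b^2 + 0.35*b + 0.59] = 10.82*b + 0.35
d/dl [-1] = 0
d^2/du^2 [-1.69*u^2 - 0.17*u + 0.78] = -3.38000000000000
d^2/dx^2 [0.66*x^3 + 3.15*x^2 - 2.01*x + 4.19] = 3.96*x + 6.3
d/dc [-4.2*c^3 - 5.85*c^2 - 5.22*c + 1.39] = -12.6*c^2 - 11.7*c - 5.22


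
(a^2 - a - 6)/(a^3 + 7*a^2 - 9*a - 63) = (a + 2)/(a^2 + 10*a + 21)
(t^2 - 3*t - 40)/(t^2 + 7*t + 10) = (t - 8)/(t + 2)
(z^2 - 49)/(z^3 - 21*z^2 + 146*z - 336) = (z + 7)/(z^2 - 14*z + 48)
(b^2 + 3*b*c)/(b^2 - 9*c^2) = b/(b - 3*c)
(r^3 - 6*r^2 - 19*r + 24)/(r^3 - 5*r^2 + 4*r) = (r^2 - 5*r - 24)/(r*(r - 4))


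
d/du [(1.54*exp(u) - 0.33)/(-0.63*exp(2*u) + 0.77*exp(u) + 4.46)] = (0.9702*exp(2*u) - 0.4158*exp(u) + 7.1225)*exp(u)/(0.3969*exp(4*u) - 0.9702*exp(3*u) - 5.0267*exp(2*u) + 6.8684*exp(u) + 19.8916)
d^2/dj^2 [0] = 0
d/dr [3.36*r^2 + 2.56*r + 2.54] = 6.72*r + 2.56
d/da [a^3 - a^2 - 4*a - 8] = 3*a^2 - 2*a - 4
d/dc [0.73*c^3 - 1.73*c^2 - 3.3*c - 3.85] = 2.19*c^2 - 3.46*c - 3.3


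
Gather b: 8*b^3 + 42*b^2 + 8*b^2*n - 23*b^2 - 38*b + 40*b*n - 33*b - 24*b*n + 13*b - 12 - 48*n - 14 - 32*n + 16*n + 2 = 8*b^3 + b^2*(8*n + 19) + b*(16*n - 58) - 64*n - 24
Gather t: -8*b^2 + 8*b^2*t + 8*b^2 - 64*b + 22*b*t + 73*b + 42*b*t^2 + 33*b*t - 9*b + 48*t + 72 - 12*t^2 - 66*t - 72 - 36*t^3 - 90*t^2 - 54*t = -36*t^3 + t^2*(42*b - 102) + t*(8*b^2 + 55*b - 72)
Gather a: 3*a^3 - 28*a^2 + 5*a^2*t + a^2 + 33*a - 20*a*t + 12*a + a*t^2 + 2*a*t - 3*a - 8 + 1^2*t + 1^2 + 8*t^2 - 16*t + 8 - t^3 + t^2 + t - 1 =3*a^3 + a^2*(5*t - 27) + a*(t^2 - 18*t + 42) - t^3 + 9*t^2 - 14*t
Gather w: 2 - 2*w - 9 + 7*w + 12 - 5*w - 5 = 0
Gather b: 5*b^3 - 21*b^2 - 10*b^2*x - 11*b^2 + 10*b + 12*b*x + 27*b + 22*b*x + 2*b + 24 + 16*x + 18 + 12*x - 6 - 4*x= 5*b^3 + b^2*(-10*x - 32) + b*(34*x + 39) + 24*x + 36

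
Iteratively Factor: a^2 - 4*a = (a - 4)*(a)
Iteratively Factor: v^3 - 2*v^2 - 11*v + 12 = (v + 3)*(v^2 - 5*v + 4) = (v - 1)*(v + 3)*(v - 4)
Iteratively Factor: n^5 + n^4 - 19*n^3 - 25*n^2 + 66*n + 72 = (n - 4)*(n^4 + 5*n^3 + n^2 - 21*n - 18) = (n - 4)*(n + 1)*(n^3 + 4*n^2 - 3*n - 18) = (n - 4)*(n + 1)*(n + 3)*(n^2 + n - 6) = (n - 4)*(n - 2)*(n + 1)*(n + 3)*(n + 3)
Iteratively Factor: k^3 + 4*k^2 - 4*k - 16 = (k + 4)*(k^2 - 4) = (k - 2)*(k + 4)*(k + 2)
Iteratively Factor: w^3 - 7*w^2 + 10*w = (w - 5)*(w^2 - 2*w) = w*(w - 5)*(w - 2)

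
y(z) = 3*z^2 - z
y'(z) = 6*z - 1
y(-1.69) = 10.26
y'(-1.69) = -11.14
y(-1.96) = 13.48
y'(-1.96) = -12.76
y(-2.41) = 19.83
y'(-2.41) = -15.46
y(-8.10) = 204.93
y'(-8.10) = -49.60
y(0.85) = 1.32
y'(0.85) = 4.10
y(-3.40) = 38.08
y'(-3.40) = -21.40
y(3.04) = 24.68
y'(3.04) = 17.24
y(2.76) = 20.09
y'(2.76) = 15.56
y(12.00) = 420.00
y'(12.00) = 71.00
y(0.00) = 0.00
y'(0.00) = -1.00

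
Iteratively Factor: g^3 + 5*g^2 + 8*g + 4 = (g + 1)*(g^2 + 4*g + 4) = (g + 1)*(g + 2)*(g + 2)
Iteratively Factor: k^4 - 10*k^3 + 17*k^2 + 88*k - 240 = (k + 3)*(k^3 - 13*k^2 + 56*k - 80) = (k - 5)*(k + 3)*(k^2 - 8*k + 16) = (k - 5)*(k - 4)*(k + 3)*(k - 4)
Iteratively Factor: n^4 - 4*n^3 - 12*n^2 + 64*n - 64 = (n - 4)*(n^3 - 12*n + 16) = (n - 4)*(n + 4)*(n^2 - 4*n + 4) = (n - 4)*(n - 2)*(n + 4)*(n - 2)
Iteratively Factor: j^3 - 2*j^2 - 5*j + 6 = (j + 2)*(j^2 - 4*j + 3) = (j - 3)*(j + 2)*(j - 1)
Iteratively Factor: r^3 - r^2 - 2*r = (r + 1)*(r^2 - 2*r) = r*(r + 1)*(r - 2)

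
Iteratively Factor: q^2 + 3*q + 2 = (q + 2)*(q + 1)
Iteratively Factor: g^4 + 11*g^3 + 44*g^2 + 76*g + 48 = (g + 3)*(g^3 + 8*g^2 + 20*g + 16) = (g + 3)*(g + 4)*(g^2 + 4*g + 4) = (g + 2)*(g + 3)*(g + 4)*(g + 2)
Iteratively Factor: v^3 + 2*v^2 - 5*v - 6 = (v + 3)*(v^2 - v - 2) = (v - 2)*(v + 3)*(v + 1)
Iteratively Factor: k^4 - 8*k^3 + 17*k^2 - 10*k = (k - 1)*(k^3 - 7*k^2 + 10*k) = (k - 5)*(k - 1)*(k^2 - 2*k) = (k - 5)*(k - 2)*(k - 1)*(k)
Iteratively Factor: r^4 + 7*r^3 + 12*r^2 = (r + 4)*(r^3 + 3*r^2) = r*(r + 4)*(r^2 + 3*r) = r^2*(r + 4)*(r + 3)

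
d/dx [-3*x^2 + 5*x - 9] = 5 - 6*x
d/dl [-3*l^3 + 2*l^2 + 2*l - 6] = -9*l^2 + 4*l + 2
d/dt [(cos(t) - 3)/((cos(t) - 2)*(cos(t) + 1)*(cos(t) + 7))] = (-69*cos(t) - 3*cos(2*t) + cos(3*t) + 79)*sin(t)/(2*(cos(t) - 2)^2*(cos(t) + 1)^2*(cos(t) + 7)^2)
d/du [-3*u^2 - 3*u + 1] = -6*u - 3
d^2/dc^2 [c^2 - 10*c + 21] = 2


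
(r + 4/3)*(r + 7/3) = r^2 + 11*r/3 + 28/9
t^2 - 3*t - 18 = (t - 6)*(t + 3)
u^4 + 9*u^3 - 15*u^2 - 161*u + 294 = (u - 3)*(u - 2)*(u + 7)^2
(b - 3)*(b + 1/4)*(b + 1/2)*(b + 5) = b^4 + 11*b^3/4 - 107*b^2/8 - 11*b - 15/8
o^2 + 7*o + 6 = (o + 1)*(o + 6)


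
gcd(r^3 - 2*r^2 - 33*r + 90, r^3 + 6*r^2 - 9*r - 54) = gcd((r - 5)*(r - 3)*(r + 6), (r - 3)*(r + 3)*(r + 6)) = r^2 + 3*r - 18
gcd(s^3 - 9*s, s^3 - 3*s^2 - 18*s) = s^2 + 3*s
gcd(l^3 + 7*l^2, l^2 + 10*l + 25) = 1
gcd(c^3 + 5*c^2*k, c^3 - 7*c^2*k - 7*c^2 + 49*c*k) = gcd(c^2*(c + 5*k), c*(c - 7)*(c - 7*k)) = c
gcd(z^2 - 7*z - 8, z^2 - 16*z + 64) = z - 8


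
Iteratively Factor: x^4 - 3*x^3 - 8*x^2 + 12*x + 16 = (x + 2)*(x^3 - 5*x^2 + 2*x + 8) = (x + 1)*(x + 2)*(x^2 - 6*x + 8) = (x - 4)*(x + 1)*(x + 2)*(x - 2)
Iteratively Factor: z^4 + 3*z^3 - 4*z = (z + 2)*(z^3 + z^2 - 2*z) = z*(z + 2)*(z^2 + z - 2) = z*(z + 2)^2*(z - 1)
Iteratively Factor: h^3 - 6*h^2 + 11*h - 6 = (h - 2)*(h^2 - 4*h + 3) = (h - 3)*(h - 2)*(h - 1)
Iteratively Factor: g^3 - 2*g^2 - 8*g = (g)*(g^2 - 2*g - 8) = g*(g - 4)*(g + 2)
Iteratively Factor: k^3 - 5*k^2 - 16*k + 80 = (k - 5)*(k^2 - 16) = (k - 5)*(k - 4)*(k + 4)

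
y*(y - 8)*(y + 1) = y^3 - 7*y^2 - 8*y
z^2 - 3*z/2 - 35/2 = (z - 5)*(z + 7/2)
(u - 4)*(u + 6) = u^2 + 2*u - 24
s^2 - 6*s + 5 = (s - 5)*(s - 1)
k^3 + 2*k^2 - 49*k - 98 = (k - 7)*(k + 2)*(k + 7)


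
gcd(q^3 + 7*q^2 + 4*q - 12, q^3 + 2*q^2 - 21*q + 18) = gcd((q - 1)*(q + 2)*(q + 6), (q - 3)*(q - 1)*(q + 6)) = q^2 + 5*q - 6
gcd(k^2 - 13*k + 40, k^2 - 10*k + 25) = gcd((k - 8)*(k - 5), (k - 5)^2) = k - 5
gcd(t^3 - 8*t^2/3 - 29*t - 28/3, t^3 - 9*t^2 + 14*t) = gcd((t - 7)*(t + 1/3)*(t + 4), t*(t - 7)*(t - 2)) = t - 7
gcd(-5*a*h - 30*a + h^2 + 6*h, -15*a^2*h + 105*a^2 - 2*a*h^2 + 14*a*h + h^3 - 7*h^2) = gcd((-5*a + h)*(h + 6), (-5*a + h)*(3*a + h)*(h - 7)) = 5*a - h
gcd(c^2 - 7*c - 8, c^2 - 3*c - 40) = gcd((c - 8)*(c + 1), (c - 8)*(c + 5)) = c - 8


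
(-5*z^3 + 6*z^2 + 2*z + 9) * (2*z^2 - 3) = -10*z^5 + 12*z^4 + 19*z^3 - 6*z - 27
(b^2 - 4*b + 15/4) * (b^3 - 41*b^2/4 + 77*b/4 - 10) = b^5 - 57*b^4/4 + 64*b^3 - 2007*b^2/16 + 1795*b/16 - 75/2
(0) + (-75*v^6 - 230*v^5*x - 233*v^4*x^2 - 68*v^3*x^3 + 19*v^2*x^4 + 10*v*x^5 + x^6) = -75*v^6 - 230*v^5*x - 233*v^4*x^2 - 68*v^3*x^3 + 19*v^2*x^4 + 10*v*x^5 + x^6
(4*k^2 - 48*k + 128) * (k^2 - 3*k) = 4*k^4 - 60*k^3 + 272*k^2 - 384*k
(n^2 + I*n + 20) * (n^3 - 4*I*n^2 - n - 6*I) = n^5 - 3*I*n^4 + 23*n^3 - 87*I*n^2 - 14*n - 120*I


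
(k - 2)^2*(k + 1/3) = k^3 - 11*k^2/3 + 8*k/3 + 4/3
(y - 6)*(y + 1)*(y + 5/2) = y^3 - 5*y^2/2 - 37*y/2 - 15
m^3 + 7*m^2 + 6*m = m*(m + 1)*(m + 6)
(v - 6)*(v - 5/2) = v^2 - 17*v/2 + 15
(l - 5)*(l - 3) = l^2 - 8*l + 15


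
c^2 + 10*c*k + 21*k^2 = (c + 3*k)*(c + 7*k)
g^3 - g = g*(g - 1)*(g + 1)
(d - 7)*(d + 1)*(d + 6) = d^3 - 43*d - 42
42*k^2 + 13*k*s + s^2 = (6*k + s)*(7*k + s)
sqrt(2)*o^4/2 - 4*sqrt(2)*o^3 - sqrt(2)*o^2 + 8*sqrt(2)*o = o*(o - 8)*(o - sqrt(2))*(sqrt(2)*o/2 + 1)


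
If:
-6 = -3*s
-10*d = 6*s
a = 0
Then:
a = 0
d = -6/5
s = 2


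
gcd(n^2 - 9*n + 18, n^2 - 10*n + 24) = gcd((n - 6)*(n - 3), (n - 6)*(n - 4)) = n - 6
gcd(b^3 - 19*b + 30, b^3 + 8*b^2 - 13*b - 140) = b + 5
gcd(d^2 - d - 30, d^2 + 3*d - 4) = 1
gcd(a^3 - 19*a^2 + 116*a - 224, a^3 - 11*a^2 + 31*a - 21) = a - 7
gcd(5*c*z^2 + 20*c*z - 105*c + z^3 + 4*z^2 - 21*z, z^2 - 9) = z - 3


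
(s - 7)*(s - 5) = s^2 - 12*s + 35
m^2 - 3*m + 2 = (m - 2)*(m - 1)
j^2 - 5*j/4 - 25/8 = (j - 5/2)*(j + 5/4)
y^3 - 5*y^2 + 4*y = y*(y - 4)*(y - 1)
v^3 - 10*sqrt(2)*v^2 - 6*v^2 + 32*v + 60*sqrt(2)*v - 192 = (v - 6)*(v - 8*sqrt(2))*(v - 2*sqrt(2))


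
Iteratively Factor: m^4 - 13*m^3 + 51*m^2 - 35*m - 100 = (m - 4)*(m^3 - 9*m^2 + 15*m + 25) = (m - 4)*(m + 1)*(m^2 - 10*m + 25) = (m - 5)*(m - 4)*(m + 1)*(m - 5)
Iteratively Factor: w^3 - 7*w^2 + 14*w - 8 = (w - 4)*(w^2 - 3*w + 2) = (w - 4)*(w - 1)*(w - 2)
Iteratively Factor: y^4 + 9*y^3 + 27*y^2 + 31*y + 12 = (y + 1)*(y^3 + 8*y^2 + 19*y + 12) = (y + 1)^2*(y^2 + 7*y + 12) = (y + 1)^2*(y + 3)*(y + 4)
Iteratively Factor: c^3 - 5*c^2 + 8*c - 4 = (c - 2)*(c^2 - 3*c + 2) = (c - 2)*(c - 1)*(c - 2)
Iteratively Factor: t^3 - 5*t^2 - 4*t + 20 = (t - 5)*(t^2 - 4) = (t - 5)*(t - 2)*(t + 2)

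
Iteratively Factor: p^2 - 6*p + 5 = (p - 1)*(p - 5)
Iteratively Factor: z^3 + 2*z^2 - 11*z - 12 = (z + 1)*(z^2 + z - 12) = (z + 1)*(z + 4)*(z - 3)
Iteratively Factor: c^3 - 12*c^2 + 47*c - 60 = (c - 3)*(c^2 - 9*c + 20) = (c - 5)*(c - 3)*(c - 4)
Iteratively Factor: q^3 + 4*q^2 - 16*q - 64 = (q + 4)*(q^2 - 16) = (q - 4)*(q + 4)*(q + 4)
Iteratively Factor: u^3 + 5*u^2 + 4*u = (u + 4)*(u^2 + u) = u*(u + 4)*(u + 1)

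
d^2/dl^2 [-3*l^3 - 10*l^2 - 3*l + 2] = -18*l - 20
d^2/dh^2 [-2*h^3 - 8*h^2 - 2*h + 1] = -12*h - 16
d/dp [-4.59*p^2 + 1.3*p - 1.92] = 1.3 - 9.18*p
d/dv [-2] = 0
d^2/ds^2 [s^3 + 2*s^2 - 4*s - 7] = 6*s + 4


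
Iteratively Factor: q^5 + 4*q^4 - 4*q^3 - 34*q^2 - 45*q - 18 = (q + 3)*(q^4 + q^3 - 7*q^2 - 13*q - 6) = (q + 2)*(q + 3)*(q^3 - q^2 - 5*q - 3) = (q - 3)*(q + 2)*(q + 3)*(q^2 + 2*q + 1) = (q - 3)*(q + 1)*(q + 2)*(q + 3)*(q + 1)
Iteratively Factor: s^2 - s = (s - 1)*(s)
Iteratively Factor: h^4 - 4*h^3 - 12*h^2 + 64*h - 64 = (h + 4)*(h^3 - 8*h^2 + 20*h - 16) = (h - 4)*(h + 4)*(h^2 - 4*h + 4) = (h - 4)*(h - 2)*(h + 4)*(h - 2)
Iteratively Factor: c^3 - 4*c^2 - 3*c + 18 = (c - 3)*(c^2 - c - 6) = (c - 3)^2*(c + 2)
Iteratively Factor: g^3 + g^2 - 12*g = (g + 4)*(g^2 - 3*g) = (g - 3)*(g + 4)*(g)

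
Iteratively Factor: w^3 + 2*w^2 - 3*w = (w + 3)*(w^2 - w) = w*(w + 3)*(w - 1)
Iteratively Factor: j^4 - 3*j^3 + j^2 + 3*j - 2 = (j - 1)*(j^3 - 2*j^2 - j + 2) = (j - 1)*(j + 1)*(j^2 - 3*j + 2) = (j - 2)*(j - 1)*(j + 1)*(j - 1)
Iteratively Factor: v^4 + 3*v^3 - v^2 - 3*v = (v + 3)*(v^3 - v) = (v - 1)*(v + 3)*(v^2 + v) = v*(v - 1)*(v + 3)*(v + 1)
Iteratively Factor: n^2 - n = (n)*(n - 1)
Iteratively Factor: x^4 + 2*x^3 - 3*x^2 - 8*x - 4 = (x + 2)*(x^3 - 3*x - 2) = (x - 2)*(x + 2)*(x^2 + 2*x + 1) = (x - 2)*(x + 1)*(x + 2)*(x + 1)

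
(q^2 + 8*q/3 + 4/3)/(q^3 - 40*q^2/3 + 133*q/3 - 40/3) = (3*q^2 + 8*q + 4)/(3*q^3 - 40*q^2 + 133*q - 40)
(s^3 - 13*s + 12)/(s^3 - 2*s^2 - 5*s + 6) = (s + 4)/(s + 2)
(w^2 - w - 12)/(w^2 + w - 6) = (w - 4)/(w - 2)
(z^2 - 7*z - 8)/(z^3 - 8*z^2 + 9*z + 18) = (z - 8)/(z^2 - 9*z + 18)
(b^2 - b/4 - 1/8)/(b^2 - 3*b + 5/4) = (4*b + 1)/(2*(2*b - 5))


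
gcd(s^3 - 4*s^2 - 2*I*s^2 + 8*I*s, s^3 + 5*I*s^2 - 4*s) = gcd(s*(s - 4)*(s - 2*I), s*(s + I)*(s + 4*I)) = s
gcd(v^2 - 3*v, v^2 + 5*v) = v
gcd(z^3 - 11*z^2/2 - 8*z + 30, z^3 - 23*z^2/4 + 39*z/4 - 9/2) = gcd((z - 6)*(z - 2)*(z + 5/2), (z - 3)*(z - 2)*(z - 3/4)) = z - 2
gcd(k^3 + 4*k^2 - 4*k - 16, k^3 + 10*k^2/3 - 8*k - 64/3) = k^2 + 6*k + 8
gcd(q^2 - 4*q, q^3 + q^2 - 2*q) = q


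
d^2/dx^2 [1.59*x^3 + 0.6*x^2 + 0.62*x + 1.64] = 9.54*x + 1.2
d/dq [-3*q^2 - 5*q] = -6*q - 5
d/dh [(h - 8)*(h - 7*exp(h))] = h - (h - 8)*(7*exp(h) - 1) - 7*exp(h)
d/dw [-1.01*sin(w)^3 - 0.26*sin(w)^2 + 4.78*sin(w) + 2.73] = (-3.03*sin(w)^2 - 0.52*sin(w) + 4.78)*cos(w)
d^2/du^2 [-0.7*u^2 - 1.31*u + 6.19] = -1.40000000000000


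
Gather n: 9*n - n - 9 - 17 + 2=8*n - 24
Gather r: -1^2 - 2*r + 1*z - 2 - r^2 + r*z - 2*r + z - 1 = -r^2 + r*(z - 4) + 2*z - 4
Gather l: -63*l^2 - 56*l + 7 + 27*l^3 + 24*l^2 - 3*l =27*l^3 - 39*l^2 - 59*l + 7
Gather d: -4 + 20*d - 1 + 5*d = 25*d - 5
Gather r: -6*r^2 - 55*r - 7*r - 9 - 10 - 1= -6*r^2 - 62*r - 20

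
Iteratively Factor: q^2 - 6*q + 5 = (q - 5)*(q - 1)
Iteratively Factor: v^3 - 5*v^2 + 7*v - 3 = (v - 1)*(v^2 - 4*v + 3) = (v - 3)*(v - 1)*(v - 1)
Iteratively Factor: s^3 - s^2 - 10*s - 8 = (s + 1)*(s^2 - 2*s - 8) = (s + 1)*(s + 2)*(s - 4)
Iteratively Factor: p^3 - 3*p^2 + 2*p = (p - 1)*(p^2 - 2*p) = (p - 2)*(p - 1)*(p)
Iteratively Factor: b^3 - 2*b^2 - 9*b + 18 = (b - 3)*(b^2 + b - 6) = (b - 3)*(b + 3)*(b - 2)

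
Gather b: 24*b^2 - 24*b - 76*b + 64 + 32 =24*b^2 - 100*b + 96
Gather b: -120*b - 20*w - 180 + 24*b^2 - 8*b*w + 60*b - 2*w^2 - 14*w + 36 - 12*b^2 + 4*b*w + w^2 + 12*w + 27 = 12*b^2 + b*(-4*w - 60) - w^2 - 22*w - 117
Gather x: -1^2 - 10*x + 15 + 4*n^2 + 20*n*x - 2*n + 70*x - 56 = 4*n^2 - 2*n + x*(20*n + 60) - 42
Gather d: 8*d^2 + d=8*d^2 + d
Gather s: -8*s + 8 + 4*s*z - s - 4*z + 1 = s*(4*z - 9) - 4*z + 9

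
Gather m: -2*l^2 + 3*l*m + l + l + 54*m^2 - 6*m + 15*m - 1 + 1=-2*l^2 + 2*l + 54*m^2 + m*(3*l + 9)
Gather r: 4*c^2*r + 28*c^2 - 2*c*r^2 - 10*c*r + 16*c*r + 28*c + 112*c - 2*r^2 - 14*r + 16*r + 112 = 28*c^2 + 140*c + r^2*(-2*c - 2) + r*(4*c^2 + 6*c + 2) + 112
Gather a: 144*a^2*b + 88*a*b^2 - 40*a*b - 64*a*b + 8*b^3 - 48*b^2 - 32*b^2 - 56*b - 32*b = 144*a^2*b + a*(88*b^2 - 104*b) + 8*b^3 - 80*b^2 - 88*b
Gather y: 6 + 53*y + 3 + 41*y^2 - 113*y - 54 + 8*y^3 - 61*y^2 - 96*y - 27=8*y^3 - 20*y^2 - 156*y - 72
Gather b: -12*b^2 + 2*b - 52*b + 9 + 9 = -12*b^2 - 50*b + 18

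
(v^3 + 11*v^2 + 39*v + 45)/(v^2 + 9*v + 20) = (v^2 + 6*v + 9)/(v + 4)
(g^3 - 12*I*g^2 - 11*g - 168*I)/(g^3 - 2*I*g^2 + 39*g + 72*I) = (g - 7*I)/(g + 3*I)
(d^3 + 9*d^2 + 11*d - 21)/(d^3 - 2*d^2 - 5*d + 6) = (d^2 + 10*d + 21)/(d^2 - d - 6)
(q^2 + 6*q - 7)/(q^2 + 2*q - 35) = (q - 1)/(q - 5)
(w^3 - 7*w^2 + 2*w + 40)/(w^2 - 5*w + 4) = (w^2 - 3*w - 10)/(w - 1)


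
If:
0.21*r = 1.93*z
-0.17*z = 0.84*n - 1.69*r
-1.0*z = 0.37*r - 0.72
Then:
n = 2.99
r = 1.50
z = 0.16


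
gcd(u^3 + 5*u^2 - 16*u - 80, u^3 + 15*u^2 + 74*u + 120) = u^2 + 9*u + 20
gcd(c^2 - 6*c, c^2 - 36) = c - 6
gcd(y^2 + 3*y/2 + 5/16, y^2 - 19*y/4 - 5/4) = y + 1/4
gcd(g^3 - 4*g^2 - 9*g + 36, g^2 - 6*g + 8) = g - 4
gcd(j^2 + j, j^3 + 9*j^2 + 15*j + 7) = j + 1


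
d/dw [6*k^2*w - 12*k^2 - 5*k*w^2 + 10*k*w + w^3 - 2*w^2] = 6*k^2 - 10*k*w + 10*k + 3*w^2 - 4*w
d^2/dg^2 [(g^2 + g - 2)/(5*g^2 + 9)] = 2*(25*g^3 - 285*g^2 - 135*g + 171)/(125*g^6 + 675*g^4 + 1215*g^2 + 729)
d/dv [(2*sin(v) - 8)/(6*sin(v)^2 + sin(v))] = 4*(-3*cos(v) + 24/tan(v) + 2*cos(v)/sin(v)^2)/(6*sin(v) + 1)^2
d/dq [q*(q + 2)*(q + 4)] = 3*q^2 + 12*q + 8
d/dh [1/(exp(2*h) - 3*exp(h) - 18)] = (3 - 2*exp(h))*exp(h)/(-exp(2*h) + 3*exp(h) + 18)^2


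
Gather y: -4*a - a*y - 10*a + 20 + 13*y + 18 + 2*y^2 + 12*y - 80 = -14*a + 2*y^2 + y*(25 - a) - 42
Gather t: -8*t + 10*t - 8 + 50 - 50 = 2*t - 8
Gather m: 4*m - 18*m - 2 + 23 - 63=-14*m - 42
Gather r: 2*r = 2*r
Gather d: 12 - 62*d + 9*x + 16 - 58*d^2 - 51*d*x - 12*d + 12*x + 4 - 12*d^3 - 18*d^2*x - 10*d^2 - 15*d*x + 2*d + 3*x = -12*d^3 + d^2*(-18*x - 68) + d*(-66*x - 72) + 24*x + 32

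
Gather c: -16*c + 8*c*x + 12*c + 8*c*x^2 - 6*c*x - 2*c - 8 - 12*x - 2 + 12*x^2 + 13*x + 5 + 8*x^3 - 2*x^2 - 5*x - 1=c*(8*x^2 + 2*x - 6) + 8*x^3 + 10*x^2 - 4*x - 6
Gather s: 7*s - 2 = 7*s - 2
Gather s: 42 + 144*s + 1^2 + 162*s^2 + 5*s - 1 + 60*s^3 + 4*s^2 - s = 60*s^3 + 166*s^2 + 148*s + 42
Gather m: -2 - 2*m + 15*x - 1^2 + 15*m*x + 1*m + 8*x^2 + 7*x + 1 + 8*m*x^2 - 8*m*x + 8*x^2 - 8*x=m*(8*x^2 + 7*x - 1) + 16*x^2 + 14*x - 2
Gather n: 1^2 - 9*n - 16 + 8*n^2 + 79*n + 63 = 8*n^2 + 70*n + 48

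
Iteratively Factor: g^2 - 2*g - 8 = (g + 2)*(g - 4)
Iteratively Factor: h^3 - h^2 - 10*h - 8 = (h - 4)*(h^2 + 3*h + 2) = (h - 4)*(h + 2)*(h + 1)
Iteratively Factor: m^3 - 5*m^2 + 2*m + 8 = (m + 1)*(m^2 - 6*m + 8) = (m - 2)*(m + 1)*(m - 4)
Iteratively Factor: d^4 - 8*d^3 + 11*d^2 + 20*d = (d)*(d^3 - 8*d^2 + 11*d + 20) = d*(d + 1)*(d^2 - 9*d + 20) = d*(d - 5)*(d + 1)*(d - 4)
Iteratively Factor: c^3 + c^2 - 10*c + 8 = (c - 2)*(c^2 + 3*c - 4) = (c - 2)*(c - 1)*(c + 4)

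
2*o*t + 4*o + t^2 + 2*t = (2*o + t)*(t + 2)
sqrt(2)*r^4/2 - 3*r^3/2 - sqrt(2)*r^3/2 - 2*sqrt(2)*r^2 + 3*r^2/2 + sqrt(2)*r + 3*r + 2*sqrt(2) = (r - 2)*(r + 1)*(r - 2*sqrt(2))*(sqrt(2)*r/2 + 1/2)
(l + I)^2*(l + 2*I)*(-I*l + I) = -I*l^4 + 4*l^3 + I*l^3 - 4*l^2 + 5*I*l^2 - 2*l - 5*I*l + 2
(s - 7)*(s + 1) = s^2 - 6*s - 7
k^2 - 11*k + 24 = (k - 8)*(k - 3)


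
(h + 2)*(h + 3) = h^2 + 5*h + 6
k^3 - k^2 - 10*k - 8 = (k - 4)*(k + 1)*(k + 2)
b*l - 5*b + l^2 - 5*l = (b + l)*(l - 5)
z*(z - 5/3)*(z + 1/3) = z^3 - 4*z^2/3 - 5*z/9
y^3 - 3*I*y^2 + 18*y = y*(y - 6*I)*(y + 3*I)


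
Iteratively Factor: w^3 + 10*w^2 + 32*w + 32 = (w + 2)*(w^2 + 8*w + 16) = (w + 2)*(w + 4)*(w + 4)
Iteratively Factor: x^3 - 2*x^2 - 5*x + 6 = (x - 3)*(x^2 + x - 2) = (x - 3)*(x + 2)*(x - 1)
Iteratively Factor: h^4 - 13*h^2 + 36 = (h - 2)*(h^3 + 2*h^2 - 9*h - 18) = (h - 2)*(h + 2)*(h^2 - 9) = (h - 3)*(h - 2)*(h + 2)*(h + 3)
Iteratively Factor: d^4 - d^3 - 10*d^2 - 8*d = (d - 4)*(d^3 + 3*d^2 + 2*d) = d*(d - 4)*(d^2 + 3*d + 2) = d*(d - 4)*(d + 2)*(d + 1)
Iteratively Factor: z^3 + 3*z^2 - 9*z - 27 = (z - 3)*(z^2 + 6*z + 9) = (z - 3)*(z + 3)*(z + 3)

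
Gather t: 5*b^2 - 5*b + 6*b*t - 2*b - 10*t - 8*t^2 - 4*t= 5*b^2 - 7*b - 8*t^2 + t*(6*b - 14)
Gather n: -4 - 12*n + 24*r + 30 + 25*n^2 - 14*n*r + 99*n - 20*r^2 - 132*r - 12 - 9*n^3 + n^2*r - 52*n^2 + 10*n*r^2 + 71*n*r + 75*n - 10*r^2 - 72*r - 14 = -9*n^3 + n^2*(r - 27) + n*(10*r^2 + 57*r + 162) - 30*r^2 - 180*r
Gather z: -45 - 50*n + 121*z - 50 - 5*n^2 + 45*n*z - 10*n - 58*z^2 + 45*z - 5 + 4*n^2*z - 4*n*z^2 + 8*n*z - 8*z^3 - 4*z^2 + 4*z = -5*n^2 - 60*n - 8*z^3 + z^2*(-4*n - 62) + z*(4*n^2 + 53*n + 170) - 100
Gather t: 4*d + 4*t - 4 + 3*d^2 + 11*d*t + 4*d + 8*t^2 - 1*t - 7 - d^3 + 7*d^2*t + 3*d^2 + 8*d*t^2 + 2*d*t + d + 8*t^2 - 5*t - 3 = -d^3 + 6*d^2 + 9*d + t^2*(8*d + 16) + t*(7*d^2 + 13*d - 2) - 14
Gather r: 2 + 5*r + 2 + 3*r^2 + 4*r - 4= 3*r^2 + 9*r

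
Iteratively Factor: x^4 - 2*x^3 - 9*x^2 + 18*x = (x - 3)*(x^3 + x^2 - 6*x) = x*(x - 3)*(x^2 + x - 6) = x*(x - 3)*(x + 3)*(x - 2)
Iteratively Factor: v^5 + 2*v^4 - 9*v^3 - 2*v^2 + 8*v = (v)*(v^4 + 2*v^3 - 9*v^2 - 2*v + 8) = v*(v - 2)*(v^3 + 4*v^2 - v - 4) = v*(v - 2)*(v - 1)*(v^2 + 5*v + 4) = v*(v - 2)*(v - 1)*(v + 1)*(v + 4)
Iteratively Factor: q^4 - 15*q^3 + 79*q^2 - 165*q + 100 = (q - 5)*(q^3 - 10*q^2 + 29*q - 20) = (q - 5)^2*(q^2 - 5*q + 4) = (q - 5)^2*(q - 4)*(q - 1)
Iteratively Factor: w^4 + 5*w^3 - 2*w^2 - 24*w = (w - 2)*(w^3 + 7*w^2 + 12*w) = (w - 2)*(w + 3)*(w^2 + 4*w) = (w - 2)*(w + 3)*(w + 4)*(w)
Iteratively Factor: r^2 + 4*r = (r)*(r + 4)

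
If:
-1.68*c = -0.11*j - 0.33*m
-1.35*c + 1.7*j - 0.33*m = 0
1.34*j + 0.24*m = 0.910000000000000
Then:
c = 0.27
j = 0.46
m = 1.24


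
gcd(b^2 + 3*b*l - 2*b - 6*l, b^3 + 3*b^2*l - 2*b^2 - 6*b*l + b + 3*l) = b + 3*l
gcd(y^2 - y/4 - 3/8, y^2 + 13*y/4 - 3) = y - 3/4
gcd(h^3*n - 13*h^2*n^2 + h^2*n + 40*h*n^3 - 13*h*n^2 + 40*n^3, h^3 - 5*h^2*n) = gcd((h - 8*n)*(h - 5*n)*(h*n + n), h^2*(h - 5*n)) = h - 5*n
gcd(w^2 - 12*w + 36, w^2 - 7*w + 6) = w - 6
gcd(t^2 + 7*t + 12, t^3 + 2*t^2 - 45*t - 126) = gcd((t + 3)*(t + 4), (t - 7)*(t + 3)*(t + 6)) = t + 3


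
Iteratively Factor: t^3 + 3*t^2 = (t)*(t^2 + 3*t) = t^2*(t + 3)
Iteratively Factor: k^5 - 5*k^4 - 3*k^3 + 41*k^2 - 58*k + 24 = (k - 2)*(k^4 - 3*k^3 - 9*k^2 + 23*k - 12) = (k - 2)*(k - 1)*(k^3 - 2*k^2 - 11*k + 12) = (k - 2)*(k - 1)*(k + 3)*(k^2 - 5*k + 4) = (k - 4)*(k - 2)*(k - 1)*(k + 3)*(k - 1)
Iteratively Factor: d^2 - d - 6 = (d + 2)*(d - 3)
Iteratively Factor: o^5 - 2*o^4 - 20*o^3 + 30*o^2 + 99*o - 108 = (o + 3)*(o^4 - 5*o^3 - 5*o^2 + 45*o - 36) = (o - 3)*(o + 3)*(o^3 - 2*o^2 - 11*o + 12) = (o - 3)*(o + 3)^2*(o^2 - 5*o + 4) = (o - 3)*(o - 1)*(o + 3)^2*(o - 4)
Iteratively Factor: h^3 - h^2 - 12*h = (h - 4)*(h^2 + 3*h) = h*(h - 4)*(h + 3)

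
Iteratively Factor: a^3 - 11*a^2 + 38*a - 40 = (a - 2)*(a^2 - 9*a + 20) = (a - 5)*(a - 2)*(a - 4)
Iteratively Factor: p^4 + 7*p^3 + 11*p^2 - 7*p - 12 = (p + 3)*(p^3 + 4*p^2 - p - 4) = (p + 1)*(p + 3)*(p^2 + 3*p - 4) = (p + 1)*(p + 3)*(p + 4)*(p - 1)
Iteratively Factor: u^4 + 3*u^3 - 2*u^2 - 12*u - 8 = (u + 2)*(u^3 + u^2 - 4*u - 4) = (u + 2)^2*(u^2 - u - 2) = (u - 2)*(u + 2)^2*(u + 1)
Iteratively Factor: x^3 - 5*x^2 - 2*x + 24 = (x - 4)*(x^2 - x - 6) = (x - 4)*(x - 3)*(x + 2)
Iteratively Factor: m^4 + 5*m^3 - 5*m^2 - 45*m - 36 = (m - 3)*(m^3 + 8*m^2 + 19*m + 12) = (m - 3)*(m + 3)*(m^2 + 5*m + 4) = (m - 3)*(m + 3)*(m + 4)*(m + 1)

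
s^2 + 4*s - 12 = (s - 2)*(s + 6)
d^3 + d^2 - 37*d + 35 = (d - 5)*(d - 1)*(d + 7)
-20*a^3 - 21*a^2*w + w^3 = (-5*a + w)*(a + w)*(4*a + w)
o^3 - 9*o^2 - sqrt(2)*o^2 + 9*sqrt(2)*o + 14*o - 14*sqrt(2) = (o - 7)*(o - 2)*(o - sqrt(2))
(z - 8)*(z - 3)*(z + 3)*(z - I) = z^4 - 8*z^3 - I*z^3 - 9*z^2 + 8*I*z^2 + 72*z + 9*I*z - 72*I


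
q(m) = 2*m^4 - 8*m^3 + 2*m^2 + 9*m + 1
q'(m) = 8*m^3 - 24*m^2 + 4*m + 9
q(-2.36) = 158.09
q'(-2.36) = -239.26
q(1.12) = 5.50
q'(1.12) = -5.39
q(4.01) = 70.54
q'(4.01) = 154.97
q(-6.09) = 4578.35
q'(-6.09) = -2712.41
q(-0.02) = 0.82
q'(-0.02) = 8.91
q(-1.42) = 23.29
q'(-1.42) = -67.98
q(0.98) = 6.06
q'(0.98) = -2.60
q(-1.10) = 7.10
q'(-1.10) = -35.09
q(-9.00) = 19036.00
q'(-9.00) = -7803.00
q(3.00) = -8.00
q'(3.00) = 21.00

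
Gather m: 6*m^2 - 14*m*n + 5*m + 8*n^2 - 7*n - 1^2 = 6*m^2 + m*(5 - 14*n) + 8*n^2 - 7*n - 1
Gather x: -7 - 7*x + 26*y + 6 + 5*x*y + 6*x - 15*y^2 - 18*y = x*(5*y - 1) - 15*y^2 + 8*y - 1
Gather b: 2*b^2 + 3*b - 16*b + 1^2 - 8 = 2*b^2 - 13*b - 7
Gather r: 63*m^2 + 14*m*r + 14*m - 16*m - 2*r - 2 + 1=63*m^2 - 2*m + r*(14*m - 2) - 1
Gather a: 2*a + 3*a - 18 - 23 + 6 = 5*a - 35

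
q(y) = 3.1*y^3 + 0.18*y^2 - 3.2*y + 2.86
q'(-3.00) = 79.42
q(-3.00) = -69.62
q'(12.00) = 1340.32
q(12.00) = 5347.18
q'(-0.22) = -2.83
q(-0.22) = 3.54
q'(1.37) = 14.75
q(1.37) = 6.79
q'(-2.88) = 72.90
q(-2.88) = -60.48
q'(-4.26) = 164.04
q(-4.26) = -219.90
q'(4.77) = 210.12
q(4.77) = 328.14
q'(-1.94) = 31.10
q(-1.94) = -12.89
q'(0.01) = -3.20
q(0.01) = 2.83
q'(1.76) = 26.24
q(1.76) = 14.69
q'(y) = 9.3*y^2 + 0.36*y - 3.2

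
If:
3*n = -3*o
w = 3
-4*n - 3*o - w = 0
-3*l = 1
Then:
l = -1/3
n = -3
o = 3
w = 3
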